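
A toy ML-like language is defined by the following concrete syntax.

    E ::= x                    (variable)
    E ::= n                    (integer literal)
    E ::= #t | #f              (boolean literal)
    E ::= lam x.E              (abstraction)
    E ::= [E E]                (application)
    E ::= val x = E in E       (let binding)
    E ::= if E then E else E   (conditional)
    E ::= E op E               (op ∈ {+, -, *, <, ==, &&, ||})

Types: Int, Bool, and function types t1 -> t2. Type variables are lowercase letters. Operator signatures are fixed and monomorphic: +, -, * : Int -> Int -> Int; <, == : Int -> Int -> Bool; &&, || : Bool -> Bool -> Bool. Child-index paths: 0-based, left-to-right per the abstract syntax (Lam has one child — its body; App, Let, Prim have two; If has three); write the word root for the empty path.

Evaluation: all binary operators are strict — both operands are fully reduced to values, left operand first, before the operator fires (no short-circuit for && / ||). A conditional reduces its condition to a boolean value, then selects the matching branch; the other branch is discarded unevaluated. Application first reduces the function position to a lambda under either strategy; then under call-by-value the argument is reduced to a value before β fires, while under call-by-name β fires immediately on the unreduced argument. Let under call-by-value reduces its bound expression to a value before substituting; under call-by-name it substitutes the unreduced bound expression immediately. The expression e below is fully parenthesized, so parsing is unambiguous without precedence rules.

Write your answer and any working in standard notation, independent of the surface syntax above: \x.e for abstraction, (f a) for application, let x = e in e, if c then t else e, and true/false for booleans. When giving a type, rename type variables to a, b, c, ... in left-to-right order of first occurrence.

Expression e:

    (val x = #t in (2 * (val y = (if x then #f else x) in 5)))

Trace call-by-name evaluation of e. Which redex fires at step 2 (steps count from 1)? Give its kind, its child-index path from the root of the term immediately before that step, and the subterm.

Trace:
step 0: (let x = true in (2 * (let y = (if x then false else x) in 5)))
step 1: [let@root] (2 * (let y = (if true then false else true) in 5))
step 2: [let@1] (2 * 5)

Answer: let at 1 : (let y = (if true then false else true) in 5)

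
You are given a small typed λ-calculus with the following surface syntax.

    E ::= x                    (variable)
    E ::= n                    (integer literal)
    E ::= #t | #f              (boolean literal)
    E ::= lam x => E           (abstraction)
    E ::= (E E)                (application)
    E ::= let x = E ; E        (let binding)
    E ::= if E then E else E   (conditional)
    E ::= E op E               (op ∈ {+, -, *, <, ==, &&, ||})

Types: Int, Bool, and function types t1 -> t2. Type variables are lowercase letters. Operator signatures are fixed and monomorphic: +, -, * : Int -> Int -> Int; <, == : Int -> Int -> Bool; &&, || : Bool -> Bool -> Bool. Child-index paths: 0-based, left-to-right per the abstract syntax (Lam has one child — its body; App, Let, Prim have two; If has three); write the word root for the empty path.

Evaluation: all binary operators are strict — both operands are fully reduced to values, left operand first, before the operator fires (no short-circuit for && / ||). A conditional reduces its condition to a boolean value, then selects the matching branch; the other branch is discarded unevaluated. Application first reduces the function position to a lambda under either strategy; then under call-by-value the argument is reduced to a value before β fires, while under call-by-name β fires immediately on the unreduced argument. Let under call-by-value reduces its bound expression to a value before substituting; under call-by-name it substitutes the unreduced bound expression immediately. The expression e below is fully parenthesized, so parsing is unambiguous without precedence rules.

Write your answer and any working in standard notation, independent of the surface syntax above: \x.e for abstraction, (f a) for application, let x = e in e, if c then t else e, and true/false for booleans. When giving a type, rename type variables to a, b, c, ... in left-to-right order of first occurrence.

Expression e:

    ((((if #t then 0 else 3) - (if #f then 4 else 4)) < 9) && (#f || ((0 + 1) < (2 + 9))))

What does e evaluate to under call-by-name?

Answer: true

Derivation:
step 0: ((((if true then 0 else 3) - (if false then 4 else 4)) < 9) && (false || ((0 + 1) < (2 + 9))))
step 1: [if@0.0.0] (((0 - (if false then 4 else 4)) < 9) && (false || ((0 + 1) < (2 + 9))))
step 2: [if@0.0.1] (((0 - 4) < 9) && (false || ((0 + 1) < (2 + 9))))
step 3: [delta@0.0] ((-4 < 9) && (false || ((0 + 1) < (2 + 9))))
step 4: [delta@0] (true && (false || ((0 + 1) < (2 + 9))))
step 5: [delta@1.1.0] (true && (false || (1 < (2 + 9))))
step 6: [delta@1.1.1] (true && (false || (1 < 11)))
step 7: [delta@1.1] (true && (false || true))
step 8: [delta@1] (true && true)
step 9: [delta@root] true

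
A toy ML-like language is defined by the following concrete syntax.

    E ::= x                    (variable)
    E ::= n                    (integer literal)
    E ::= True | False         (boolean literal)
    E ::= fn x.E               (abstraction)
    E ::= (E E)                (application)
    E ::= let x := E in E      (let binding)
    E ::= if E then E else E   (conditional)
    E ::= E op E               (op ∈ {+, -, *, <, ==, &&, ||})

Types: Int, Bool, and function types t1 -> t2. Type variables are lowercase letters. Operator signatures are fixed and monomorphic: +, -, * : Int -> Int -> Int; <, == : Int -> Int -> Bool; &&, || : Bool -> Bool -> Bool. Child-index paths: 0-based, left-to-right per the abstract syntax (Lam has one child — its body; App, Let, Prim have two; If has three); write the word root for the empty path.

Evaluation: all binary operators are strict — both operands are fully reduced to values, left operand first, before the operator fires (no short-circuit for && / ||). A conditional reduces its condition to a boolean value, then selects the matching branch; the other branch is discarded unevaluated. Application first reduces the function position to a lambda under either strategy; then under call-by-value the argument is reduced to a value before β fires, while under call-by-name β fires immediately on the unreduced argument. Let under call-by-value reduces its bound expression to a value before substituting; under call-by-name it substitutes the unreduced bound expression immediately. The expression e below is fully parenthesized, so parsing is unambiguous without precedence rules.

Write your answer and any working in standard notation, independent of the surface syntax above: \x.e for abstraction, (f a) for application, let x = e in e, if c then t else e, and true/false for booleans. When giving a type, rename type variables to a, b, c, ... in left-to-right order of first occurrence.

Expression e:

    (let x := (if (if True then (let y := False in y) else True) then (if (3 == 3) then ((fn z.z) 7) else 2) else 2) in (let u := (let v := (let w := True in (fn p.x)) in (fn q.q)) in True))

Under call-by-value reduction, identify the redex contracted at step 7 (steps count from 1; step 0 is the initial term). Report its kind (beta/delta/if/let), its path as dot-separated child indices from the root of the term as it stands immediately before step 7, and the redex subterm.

Trace:
step 0: (let x = (if (if true then (let y = false in y) else true) then (if (3 == 3) then ((\z.z) 7) else 2) else 2) in (let u = (let v = (let w = true in (\p.x)) in (\q.q)) in true))
step 1: [if@0.0] (let x = (if (let y = false in y) then (if (3 == 3) then ((\z.z) 7) else 2) else 2) in (let u = (let v = (let w = true in (\p.x)) in (\q.q)) in true))
step 2: [let@0.0] (let x = (if false then (if (3 == 3) then ((\z.z) 7) else 2) else 2) in (let u = (let v = (let w = true in (\p.x)) in (\q.q)) in true))
step 3: [if@0] (let x = 2 in (let u = (let v = (let w = true in (\p.x)) in (\q.q)) in true))
step 4: [let@root] (let u = (let v = (let w = true in (\p.2)) in (\q.q)) in true)
step 5: [let@0.0] (let u = (let v = (\p.2) in (\q.q)) in true)
step 6: [let@0] (let u = (\q.q) in true)
step 7: [let@root] true

Answer: let at root : (let u = (\q.q) in true)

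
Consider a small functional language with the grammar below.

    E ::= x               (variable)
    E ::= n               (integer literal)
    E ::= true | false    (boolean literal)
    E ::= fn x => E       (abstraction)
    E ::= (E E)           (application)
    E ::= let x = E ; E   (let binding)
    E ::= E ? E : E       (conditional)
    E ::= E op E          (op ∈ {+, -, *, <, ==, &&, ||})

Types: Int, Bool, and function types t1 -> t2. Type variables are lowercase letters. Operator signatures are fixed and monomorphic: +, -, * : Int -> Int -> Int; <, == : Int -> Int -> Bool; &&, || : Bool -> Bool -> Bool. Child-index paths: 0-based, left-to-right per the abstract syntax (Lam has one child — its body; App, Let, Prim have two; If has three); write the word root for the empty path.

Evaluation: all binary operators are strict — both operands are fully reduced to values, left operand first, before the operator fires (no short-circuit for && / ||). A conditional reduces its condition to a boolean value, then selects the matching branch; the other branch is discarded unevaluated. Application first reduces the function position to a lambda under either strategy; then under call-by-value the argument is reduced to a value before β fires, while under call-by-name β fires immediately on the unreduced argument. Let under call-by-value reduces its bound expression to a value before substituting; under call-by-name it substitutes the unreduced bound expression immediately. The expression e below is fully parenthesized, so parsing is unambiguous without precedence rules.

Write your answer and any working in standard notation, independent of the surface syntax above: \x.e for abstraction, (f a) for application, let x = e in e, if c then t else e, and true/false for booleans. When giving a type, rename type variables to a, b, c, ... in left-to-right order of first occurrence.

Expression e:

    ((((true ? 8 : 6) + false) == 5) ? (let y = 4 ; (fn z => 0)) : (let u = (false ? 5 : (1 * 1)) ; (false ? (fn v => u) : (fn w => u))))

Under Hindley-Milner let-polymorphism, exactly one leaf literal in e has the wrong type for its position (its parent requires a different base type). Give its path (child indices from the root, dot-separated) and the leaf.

Derivation:
  unify Bool ~ Bool
  unify Int ~ Int
  unify Int ~ Int
  unify Bool ~ Int
  FAIL: mismatch Bool ~ Int

Answer: 0.0.1 : false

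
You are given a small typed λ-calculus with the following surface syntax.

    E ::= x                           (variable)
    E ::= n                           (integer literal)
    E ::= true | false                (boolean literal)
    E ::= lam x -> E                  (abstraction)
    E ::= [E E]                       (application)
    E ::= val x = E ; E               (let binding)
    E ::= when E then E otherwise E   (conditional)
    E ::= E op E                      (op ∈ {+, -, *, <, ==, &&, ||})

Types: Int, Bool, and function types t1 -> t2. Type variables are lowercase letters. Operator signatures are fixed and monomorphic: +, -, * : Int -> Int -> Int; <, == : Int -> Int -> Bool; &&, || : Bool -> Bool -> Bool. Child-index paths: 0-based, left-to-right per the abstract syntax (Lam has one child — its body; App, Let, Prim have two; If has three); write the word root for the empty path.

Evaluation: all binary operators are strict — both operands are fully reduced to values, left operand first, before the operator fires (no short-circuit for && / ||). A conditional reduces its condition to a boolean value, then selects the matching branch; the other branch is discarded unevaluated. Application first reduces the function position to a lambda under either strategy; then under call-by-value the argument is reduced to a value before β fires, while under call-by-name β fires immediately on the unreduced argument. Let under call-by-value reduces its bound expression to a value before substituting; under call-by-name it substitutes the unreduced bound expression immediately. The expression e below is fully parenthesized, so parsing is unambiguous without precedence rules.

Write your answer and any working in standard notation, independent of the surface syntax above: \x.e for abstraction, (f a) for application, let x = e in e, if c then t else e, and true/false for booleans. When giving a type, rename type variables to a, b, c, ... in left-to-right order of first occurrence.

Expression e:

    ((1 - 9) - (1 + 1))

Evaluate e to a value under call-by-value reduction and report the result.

Answer: -10

Working:
step 0: ((1 - 9) - (1 + 1))
step 1: [delta@0] (-8 - (1 + 1))
step 2: [delta@1] (-8 - 2)
step 3: [delta@root] -10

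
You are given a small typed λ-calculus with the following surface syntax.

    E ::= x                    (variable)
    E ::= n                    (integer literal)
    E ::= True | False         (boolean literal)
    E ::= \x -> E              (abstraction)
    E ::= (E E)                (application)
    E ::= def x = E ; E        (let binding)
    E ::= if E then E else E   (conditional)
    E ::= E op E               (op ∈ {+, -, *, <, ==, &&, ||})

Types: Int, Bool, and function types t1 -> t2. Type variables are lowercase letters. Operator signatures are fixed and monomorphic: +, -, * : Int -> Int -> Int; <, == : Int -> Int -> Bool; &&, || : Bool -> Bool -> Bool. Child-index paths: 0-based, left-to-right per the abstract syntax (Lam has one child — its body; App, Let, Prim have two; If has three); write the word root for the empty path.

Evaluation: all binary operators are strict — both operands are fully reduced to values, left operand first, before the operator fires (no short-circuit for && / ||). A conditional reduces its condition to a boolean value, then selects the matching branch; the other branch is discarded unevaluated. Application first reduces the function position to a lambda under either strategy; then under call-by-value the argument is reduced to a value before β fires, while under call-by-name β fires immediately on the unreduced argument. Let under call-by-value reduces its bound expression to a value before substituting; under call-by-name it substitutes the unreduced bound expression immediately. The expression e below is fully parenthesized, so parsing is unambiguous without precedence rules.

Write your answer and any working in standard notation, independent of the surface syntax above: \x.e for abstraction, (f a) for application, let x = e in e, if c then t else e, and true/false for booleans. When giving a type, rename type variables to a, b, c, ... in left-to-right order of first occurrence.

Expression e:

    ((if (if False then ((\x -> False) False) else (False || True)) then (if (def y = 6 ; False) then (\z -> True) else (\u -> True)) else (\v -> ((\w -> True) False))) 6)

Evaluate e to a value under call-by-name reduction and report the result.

Trace:
step 0: ((if (if false then ((\x.false) false) else (false || true)) then (if (let y = 6 in false) then (\z.true) else (\u.true)) else (\v.((\w.true) false))) 6)
step 1: [if@0.0] ((if (false || true) then (if (let y = 6 in false) then (\z.true) else (\u.true)) else (\v.((\w.true) false))) 6)
step 2: [delta@0.0] ((if true then (if (let y = 6 in false) then (\z.true) else (\u.true)) else (\v.((\w.true) false))) 6)
step 3: [if@0] ((if (let y = 6 in false) then (\z.true) else (\u.true)) 6)
step 4: [let@0.0] ((if false then (\z.true) else (\u.true)) 6)
step 5: [if@0] ((\u.true) 6)
step 6: [beta@root] true

Answer: true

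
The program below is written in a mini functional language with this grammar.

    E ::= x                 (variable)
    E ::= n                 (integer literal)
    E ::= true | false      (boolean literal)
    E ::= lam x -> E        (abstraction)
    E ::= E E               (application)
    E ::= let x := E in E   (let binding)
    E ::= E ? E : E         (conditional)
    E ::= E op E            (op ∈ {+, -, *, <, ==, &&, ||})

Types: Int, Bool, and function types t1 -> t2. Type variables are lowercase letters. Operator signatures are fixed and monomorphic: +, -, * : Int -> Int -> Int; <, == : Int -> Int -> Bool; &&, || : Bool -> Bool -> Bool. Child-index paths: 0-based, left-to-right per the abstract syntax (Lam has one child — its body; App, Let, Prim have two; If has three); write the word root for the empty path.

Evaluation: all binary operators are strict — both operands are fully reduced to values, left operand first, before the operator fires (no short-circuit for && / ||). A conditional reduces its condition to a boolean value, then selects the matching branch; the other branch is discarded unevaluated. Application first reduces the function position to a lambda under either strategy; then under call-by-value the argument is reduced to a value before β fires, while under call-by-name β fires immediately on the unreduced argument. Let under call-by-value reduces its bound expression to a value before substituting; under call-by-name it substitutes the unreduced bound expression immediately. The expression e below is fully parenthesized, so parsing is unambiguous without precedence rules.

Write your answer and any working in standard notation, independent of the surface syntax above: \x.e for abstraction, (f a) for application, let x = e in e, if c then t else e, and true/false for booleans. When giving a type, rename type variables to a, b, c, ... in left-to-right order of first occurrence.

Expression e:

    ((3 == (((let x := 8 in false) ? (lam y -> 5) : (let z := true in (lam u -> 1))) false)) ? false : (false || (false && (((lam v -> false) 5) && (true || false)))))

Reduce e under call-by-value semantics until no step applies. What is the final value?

Trace:
step 0: (if (3 == ((if (let x = 8 in false) then (\y.5) else (let z = true in (\u.1))) false)) then false else (false || (false && (((\v.false) 5) && (true || false)))))
step 1: [let@0.1.0.0] (if (3 == ((if false then (\y.5) else (let z = true in (\u.1))) false)) then false else (false || (false && (((\v.false) 5) && (true || false)))))
step 2: [if@0.1.0] (if (3 == ((let z = true in (\u.1)) false)) then false else (false || (false && (((\v.false) 5) && (true || false)))))
step 3: [let@0.1.0] (if (3 == ((\u.1) false)) then false else (false || (false && (((\v.false) 5) && (true || false)))))
step 4: [beta@0.1] (if (3 == 1) then false else (false || (false && (((\v.false) 5) && (true || false)))))
step 5: [delta@0] (if false then false else (false || (false && (((\v.false) 5) && (true || false)))))
step 6: [if@root] (false || (false && (((\v.false) 5) && (true || false))))
step 7: [beta@1.1.0] (false || (false && (false && (true || false))))
step 8: [delta@1.1.1] (false || (false && (false && true)))
step 9: [delta@1.1] (false || (false && false))
step 10: [delta@1] (false || false)
step 11: [delta@root] false

Answer: false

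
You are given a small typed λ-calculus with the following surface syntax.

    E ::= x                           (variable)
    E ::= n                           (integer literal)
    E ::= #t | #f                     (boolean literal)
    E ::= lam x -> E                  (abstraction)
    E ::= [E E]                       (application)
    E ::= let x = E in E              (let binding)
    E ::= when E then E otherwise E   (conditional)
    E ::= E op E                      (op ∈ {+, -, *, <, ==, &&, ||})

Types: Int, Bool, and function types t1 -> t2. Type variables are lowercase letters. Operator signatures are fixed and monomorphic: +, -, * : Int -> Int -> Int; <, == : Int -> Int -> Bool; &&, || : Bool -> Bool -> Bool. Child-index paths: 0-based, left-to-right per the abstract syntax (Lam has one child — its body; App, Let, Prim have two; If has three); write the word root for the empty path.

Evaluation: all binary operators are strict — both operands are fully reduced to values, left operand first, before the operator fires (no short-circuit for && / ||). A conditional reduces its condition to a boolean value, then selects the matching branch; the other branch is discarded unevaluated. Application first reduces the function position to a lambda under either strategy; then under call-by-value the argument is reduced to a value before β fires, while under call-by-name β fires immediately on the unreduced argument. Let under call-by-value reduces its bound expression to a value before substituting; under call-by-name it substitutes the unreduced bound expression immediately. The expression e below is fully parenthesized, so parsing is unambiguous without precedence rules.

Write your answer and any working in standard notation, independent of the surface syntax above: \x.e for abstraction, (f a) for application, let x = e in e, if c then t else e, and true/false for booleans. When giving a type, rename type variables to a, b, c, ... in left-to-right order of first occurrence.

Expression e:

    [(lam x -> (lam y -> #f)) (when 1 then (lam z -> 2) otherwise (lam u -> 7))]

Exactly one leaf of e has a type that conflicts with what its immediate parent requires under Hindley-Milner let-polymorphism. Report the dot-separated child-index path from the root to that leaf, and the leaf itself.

Trace:
\y._ : b -> Bool
\x._ : a -> b -> Bool
  unify Int ~ Bool
  FAIL: mismatch Int ~ Bool

Answer: 1.0 : 1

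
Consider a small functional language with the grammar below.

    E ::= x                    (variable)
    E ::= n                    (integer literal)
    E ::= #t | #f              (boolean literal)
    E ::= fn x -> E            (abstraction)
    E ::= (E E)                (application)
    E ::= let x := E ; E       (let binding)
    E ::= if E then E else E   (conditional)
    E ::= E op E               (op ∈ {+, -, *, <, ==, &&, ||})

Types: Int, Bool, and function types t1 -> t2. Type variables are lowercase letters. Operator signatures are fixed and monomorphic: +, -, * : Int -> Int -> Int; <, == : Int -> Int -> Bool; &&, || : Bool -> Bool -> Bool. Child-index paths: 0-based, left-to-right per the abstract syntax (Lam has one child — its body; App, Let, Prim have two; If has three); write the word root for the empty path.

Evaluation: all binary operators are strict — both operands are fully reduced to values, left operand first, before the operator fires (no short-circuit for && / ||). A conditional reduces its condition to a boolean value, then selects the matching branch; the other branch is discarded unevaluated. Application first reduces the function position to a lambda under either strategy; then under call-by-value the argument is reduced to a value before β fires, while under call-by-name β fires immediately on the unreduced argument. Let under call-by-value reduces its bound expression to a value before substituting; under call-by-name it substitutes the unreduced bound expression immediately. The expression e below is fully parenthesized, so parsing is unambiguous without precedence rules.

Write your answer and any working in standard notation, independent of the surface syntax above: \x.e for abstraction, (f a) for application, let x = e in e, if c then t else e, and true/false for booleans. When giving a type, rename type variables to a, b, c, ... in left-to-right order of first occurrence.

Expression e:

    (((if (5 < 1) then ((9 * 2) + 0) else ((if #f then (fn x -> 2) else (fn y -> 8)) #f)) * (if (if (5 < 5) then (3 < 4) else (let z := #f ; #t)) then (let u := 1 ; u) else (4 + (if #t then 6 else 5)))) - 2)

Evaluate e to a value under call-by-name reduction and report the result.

Answer: 6

Trace:
step 0: (((if (5 < 1) then ((9 * 2) + 0) else ((if false then (\x.2) else (\y.8)) false)) * (if (if (5 < 5) then (3 < 4) else (let z = false in true)) then (let u = 1 in u) else (4 + (if true then 6 else 5)))) - 2)
step 1: [delta@0.0.0] (((if false then ((9 * 2) + 0) else ((if false then (\x.2) else (\y.8)) false)) * (if (if (5 < 5) then (3 < 4) else (let z = false in true)) then (let u = 1 in u) else (4 + (if true then 6 else 5)))) - 2)
step 2: [if@0.0] ((((if false then (\x.2) else (\y.8)) false) * (if (if (5 < 5) then (3 < 4) else (let z = false in true)) then (let u = 1 in u) else (4 + (if true then 6 else 5)))) - 2)
step 3: [if@0.0.0] ((((\y.8) false) * (if (if (5 < 5) then (3 < 4) else (let z = false in true)) then (let u = 1 in u) else (4 + (if true then 6 else 5)))) - 2)
step 4: [beta@0.0] ((8 * (if (if (5 < 5) then (3 < 4) else (let z = false in true)) then (let u = 1 in u) else (4 + (if true then 6 else 5)))) - 2)
step 5: [delta@0.1.0.0] ((8 * (if (if false then (3 < 4) else (let z = false in true)) then (let u = 1 in u) else (4 + (if true then 6 else 5)))) - 2)
step 6: [if@0.1.0] ((8 * (if (let z = false in true) then (let u = 1 in u) else (4 + (if true then 6 else 5)))) - 2)
step 7: [let@0.1.0] ((8 * (if true then (let u = 1 in u) else (4 + (if true then 6 else 5)))) - 2)
step 8: [if@0.1] ((8 * (let u = 1 in u)) - 2)
step 9: [let@0.1] ((8 * 1) - 2)
step 10: [delta@0] (8 - 2)
step 11: [delta@root] 6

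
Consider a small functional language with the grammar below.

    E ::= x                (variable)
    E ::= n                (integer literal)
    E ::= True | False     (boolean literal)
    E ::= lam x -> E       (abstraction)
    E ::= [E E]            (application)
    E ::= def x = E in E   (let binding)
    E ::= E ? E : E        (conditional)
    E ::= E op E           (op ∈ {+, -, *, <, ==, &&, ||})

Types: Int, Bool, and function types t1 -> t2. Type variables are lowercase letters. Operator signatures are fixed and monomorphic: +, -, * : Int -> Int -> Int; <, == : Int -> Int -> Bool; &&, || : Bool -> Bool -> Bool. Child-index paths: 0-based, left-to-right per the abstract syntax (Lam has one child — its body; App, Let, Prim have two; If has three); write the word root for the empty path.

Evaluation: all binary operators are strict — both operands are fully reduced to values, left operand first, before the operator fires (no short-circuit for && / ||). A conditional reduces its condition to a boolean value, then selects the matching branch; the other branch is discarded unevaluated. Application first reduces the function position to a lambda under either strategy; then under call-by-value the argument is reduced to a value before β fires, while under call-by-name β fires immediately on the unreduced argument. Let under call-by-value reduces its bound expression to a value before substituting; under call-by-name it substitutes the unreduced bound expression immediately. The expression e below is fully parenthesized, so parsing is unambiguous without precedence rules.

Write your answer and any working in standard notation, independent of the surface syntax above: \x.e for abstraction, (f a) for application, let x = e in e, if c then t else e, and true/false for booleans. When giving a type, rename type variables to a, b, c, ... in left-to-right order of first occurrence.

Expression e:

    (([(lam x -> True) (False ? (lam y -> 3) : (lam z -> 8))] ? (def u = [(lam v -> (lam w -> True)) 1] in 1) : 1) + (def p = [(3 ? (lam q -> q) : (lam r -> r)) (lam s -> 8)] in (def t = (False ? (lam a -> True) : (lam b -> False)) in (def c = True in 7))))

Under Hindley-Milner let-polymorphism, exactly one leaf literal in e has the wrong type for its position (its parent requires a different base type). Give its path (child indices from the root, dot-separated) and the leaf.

Trace:
\x._ : a -> Bool
  unify Bool ~ Bool
\y._ : b -> Int
\z._ : c -> Int
  unify b -> Int ~ c -> Int
  unify b ~ c
  unify Int ~ Int
  unify a -> Bool ~ (c -> Int) -> d
  unify a ~ c -> Int
  unify Bool ~ d
_ _ : Bool
  unify Bool ~ Bool
\w._ : f -> Bool
\v._ : e -> f -> Bool
  unify e -> f -> Bool ~ Int -> g
  unify e ~ Int
  unify f -> Bool ~ g
_ _ : f -> Bool
let u : forall. f -> Bool
  unify Int ~ Int
  unify Int ~ Int
  unify Int ~ Bool
  FAIL: mismatch Int ~ Bool

Answer: 1.0.0.0 : 3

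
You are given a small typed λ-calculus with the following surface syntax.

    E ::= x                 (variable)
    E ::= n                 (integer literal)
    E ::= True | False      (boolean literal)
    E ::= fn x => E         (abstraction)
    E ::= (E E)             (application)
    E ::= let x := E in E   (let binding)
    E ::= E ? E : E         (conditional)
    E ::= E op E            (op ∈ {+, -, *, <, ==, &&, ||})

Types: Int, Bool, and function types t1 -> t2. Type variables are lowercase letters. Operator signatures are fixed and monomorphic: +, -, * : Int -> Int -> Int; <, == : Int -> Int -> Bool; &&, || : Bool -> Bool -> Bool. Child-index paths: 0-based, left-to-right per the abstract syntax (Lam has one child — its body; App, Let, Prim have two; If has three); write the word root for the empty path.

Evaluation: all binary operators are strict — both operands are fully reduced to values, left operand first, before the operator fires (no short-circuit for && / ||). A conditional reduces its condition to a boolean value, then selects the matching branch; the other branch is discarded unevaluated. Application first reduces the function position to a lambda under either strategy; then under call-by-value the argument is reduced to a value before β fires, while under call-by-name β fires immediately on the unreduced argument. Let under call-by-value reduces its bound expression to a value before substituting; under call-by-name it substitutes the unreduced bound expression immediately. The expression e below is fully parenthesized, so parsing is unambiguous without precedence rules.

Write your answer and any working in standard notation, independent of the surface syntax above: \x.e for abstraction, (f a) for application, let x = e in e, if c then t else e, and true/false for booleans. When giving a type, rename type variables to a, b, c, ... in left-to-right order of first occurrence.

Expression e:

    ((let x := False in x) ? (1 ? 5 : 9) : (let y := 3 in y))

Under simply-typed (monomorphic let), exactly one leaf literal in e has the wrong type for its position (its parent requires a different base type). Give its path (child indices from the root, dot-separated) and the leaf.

Trace:
let x : Bool
x : Bool
  unify Bool ~ Bool
  unify Int ~ Bool
  FAIL: mismatch Int ~ Bool

Answer: 1.0 : 1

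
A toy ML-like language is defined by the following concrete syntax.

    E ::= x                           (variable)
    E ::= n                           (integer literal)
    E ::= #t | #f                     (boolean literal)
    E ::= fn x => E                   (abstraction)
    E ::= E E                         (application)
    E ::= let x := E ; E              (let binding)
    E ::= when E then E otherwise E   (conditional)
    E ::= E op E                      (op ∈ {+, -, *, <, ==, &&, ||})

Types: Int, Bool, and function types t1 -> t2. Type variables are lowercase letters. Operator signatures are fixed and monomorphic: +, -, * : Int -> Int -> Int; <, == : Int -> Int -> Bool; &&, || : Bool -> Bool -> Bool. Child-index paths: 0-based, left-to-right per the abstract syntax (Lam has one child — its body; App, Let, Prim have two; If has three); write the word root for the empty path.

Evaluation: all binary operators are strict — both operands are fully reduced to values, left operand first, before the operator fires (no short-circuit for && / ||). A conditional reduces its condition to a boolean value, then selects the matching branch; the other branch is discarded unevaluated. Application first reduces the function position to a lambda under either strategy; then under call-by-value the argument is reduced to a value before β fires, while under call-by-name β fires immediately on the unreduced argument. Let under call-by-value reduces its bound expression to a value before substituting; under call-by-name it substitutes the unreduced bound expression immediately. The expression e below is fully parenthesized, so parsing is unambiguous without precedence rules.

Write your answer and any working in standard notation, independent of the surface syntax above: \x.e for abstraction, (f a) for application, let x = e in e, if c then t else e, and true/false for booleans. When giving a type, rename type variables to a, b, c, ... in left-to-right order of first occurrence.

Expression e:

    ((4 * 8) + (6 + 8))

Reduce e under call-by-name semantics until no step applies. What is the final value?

Answer: 46

Trace:
step 0: ((4 * 8) + (6 + 8))
step 1: [delta@0] (32 + (6 + 8))
step 2: [delta@1] (32 + 14)
step 3: [delta@root] 46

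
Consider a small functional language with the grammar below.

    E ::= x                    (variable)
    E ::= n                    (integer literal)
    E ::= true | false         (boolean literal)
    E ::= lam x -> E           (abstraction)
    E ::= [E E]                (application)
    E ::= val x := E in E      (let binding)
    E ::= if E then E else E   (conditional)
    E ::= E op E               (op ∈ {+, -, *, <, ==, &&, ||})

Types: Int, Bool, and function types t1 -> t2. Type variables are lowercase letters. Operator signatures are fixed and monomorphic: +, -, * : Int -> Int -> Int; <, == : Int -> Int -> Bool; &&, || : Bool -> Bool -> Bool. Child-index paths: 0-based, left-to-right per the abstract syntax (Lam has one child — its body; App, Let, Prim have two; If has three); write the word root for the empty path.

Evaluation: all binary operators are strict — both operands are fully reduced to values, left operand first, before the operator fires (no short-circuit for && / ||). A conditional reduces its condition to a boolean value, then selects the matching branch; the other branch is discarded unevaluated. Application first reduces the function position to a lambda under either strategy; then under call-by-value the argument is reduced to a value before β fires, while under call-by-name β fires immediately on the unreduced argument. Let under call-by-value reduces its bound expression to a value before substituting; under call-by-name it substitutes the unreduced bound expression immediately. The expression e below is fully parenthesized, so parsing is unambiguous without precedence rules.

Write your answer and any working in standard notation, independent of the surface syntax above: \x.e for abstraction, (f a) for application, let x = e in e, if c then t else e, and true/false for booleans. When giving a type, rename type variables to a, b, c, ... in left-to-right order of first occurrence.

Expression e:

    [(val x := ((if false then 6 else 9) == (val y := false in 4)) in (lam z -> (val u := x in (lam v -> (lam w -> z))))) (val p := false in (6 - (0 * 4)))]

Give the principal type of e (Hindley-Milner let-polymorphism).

Working:
  unify Bool ~ Bool
  unify Int ~ Int
  unify Int ~ Int
let y : Bool
  unify Int ~ Int
let x : Bool
x : Bool
let u : Bool
z : a
\w._ : c -> a
\v._ : b -> c -> a
\z._ : a -> b -> c -> a
let p : Bool
  unify Int ~ Int
  unify Int ~ Int
  unify Int ~ Int
  unify Int ~ Int
  unify a -> b -> c -> a ~ Int -> d
  unify a ~ Int
  unify b -> c -> Int ~ d
_ _ : b -> c -> Int

Answer: a -> b -> Int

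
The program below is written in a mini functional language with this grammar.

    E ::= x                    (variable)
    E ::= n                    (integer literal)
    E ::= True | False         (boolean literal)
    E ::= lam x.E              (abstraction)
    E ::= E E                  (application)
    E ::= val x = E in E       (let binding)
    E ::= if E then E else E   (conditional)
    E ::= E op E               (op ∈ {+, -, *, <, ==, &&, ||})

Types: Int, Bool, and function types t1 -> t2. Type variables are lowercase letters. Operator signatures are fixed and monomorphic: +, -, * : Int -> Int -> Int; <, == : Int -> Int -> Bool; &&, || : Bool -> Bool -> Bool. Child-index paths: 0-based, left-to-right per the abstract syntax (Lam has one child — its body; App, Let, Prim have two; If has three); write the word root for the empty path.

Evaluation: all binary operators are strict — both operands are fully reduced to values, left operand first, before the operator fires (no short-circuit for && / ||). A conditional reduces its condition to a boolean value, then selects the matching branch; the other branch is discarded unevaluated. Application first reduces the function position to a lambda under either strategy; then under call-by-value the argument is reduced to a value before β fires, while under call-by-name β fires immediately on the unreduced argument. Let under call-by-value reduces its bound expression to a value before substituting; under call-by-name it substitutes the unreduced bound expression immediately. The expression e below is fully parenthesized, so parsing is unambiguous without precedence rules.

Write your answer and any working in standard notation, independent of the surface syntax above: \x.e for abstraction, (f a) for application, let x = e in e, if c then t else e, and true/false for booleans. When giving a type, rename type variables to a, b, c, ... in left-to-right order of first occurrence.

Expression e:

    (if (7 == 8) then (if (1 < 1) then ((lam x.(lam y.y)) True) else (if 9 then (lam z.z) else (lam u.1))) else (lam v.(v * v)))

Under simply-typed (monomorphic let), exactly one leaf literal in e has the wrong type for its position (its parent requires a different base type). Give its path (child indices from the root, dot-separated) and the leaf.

Answer: 1.2.0 : 9

Derivation:
  unify Int ~ Int
  unify Int ~ Int
  unify Bool ~ Bool
  unify Int ~ Int
  unify Int ~ Int
  unify Bool ~ Bool
y : b
\y._ : b -> b
\x._ : a -> b -> b
  unify a -> b -> b ~ Bool -> c
  unify a ~ Bool
  unify b -> b ~ c
_ _ : b -> b
  unify Int ~ Bool
  FAIL: mismatch Int ~ Bool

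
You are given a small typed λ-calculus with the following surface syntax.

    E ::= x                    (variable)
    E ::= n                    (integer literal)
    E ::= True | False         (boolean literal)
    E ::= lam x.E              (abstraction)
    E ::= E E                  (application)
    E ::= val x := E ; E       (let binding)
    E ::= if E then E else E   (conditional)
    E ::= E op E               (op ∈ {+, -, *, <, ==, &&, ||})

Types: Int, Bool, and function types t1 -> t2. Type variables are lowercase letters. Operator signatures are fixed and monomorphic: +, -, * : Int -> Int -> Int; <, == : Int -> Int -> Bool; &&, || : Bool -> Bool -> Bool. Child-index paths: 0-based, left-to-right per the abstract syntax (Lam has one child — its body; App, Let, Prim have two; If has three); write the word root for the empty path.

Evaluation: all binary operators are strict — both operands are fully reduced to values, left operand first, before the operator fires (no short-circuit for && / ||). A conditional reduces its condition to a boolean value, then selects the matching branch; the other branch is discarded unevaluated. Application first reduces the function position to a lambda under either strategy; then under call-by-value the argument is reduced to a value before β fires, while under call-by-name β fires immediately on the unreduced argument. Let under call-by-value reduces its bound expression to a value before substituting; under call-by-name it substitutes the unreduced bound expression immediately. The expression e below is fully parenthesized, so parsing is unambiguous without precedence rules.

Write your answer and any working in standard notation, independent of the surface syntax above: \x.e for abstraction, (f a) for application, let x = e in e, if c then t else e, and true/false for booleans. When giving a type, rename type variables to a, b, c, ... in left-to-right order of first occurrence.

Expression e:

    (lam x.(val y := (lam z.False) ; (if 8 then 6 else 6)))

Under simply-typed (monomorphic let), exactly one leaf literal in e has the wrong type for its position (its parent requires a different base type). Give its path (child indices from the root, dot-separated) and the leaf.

Derivation:
\z._ : b -> Bool
let y : b -> Bool
  unify Int ~ Bool
  FAIL: mismatch Int ~ Bool

Answer: 0.1.0 : 8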